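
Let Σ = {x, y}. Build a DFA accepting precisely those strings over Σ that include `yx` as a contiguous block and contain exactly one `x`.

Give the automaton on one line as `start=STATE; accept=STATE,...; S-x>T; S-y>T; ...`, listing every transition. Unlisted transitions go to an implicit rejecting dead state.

start=s0; accept=s3; s0-x>s1; s0-y>s2; s1-x>s1; s1-y>s1; s2-x>s3; s2-y>s2; s3-x>s1; s3-y>s3

Handle the two conditions separately and then intersect. One (3 states) tracks whether and how much of `yx` has been seen; the other (3 states) tracks the count of `x`s, saturating at 2. Each combined state is a pair, one component from each; accept when both components accept. After merging equivalent states the machine shrinks.
A 4-state machine:
        x   y  
>  s0   s1  s2 
   s1   s1  s1 
   s2   s3  s2 
 * s3   s1  s3 
(> = start, * = accepting)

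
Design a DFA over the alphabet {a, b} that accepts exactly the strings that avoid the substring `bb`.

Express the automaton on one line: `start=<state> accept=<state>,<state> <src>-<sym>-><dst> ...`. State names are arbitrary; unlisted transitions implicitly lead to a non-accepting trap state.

Track partial matches of the forbidden pattern `bb`. State q2 is a dead state reached once `bb` has occurred; every other state accepts. q0 means no part of `bb` is currently matched.
A 3-state machine:
        a   b  
>* q0   q0  q1 
 * q1   q0  q2 
   q2   q2  q2 
(> = start, * = accepting)

start=q0 accept=q0,q1 q0-a->q0 q0-b->q1 q1-a->q0 q1-b->q2 q2-a->q2 q2-b->q2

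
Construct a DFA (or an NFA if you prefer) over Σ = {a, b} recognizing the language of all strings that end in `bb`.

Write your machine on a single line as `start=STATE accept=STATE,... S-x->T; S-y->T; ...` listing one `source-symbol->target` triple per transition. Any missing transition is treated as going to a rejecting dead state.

start=q0; accept=q2; q0-a->q0; q0-b->q1; q1-a->q0; q1-b->q2; q2-a->q0; q2-b->q2

Let each state record the length of the longest suffix of the input read so far that is also a prefix of `bb`. q1 means the last symbol is `b`; q2 means the last 2 symbols are `bb`. Accept only at q2, where the string currently ends in `bb`.
With 3 states:
        a   b  
>  q0   q0  q1 
   q1   q0  q2 
 * q2   q0  q2 
(> = start, * = accepting)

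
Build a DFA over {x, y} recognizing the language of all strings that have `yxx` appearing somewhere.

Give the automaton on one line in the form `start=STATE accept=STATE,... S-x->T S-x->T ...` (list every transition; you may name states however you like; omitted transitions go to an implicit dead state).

Track how much of `yxx` has been matched so far: state q0 is no progress, q3 is the absorbing accept state reached once `yxx` has occurred. Intermediate states record partial matches; on a mismatch, fall back to the longest reusable overlap.
A 4-state machine:
        x   y  
>  q0   q0  q1 
   q1   q2  q1 
   q2   q3  q1 
 * q3   q3  q3 
(> = start, * = accepting)

start=q0 accept=q3 q0-x->q0 q0-y->q1 q1-x->q2 q1-y->q1 q2-x->q3 q2-y->q1 q3-x->q3 q3-y->q3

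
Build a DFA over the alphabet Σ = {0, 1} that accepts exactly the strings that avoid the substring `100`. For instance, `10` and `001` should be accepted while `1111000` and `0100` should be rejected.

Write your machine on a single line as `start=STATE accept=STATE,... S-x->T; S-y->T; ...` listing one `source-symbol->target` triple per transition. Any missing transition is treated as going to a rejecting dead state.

This is the complement of 'contains `100`'. Use the same substring-matching states — q0 through q3 holding how much of `100` has just been matched — but flip the accepting set: everything except the trap q3 accepts.
With 4 states:
        0   1  
>* q0   q0  q1 
 * q1   q2  q1 
 * q2   q3  q1 
   q3   q3  q3 
(> = start, * = accepting)

start=q0; accept=q0,q1,q2; q0-0->q0; q0-1->q1; q1-0->q2; q1-1->q1; q2-0->q3; q2-1->q1; q3-0->q3; q3-1->q3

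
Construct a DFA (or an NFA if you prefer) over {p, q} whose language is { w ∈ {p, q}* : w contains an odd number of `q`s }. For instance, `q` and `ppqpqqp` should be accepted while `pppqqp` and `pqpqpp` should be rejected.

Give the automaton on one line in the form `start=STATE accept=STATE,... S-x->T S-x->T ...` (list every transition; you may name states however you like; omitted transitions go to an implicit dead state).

Keep the running count of `q`s modulo 2: each `q` advances along the cycle S0 → S1 → S0 while other symbols loop. Accept at S1.
A 2-state machine:
        p   q  
>  S0   S0  S1 
 * S1   S1  S0 
(> = start, * = accepting)

start=S0 accept=S1 S0-p->S0 S0-q->S1 S1-p->S1 S1-q->S0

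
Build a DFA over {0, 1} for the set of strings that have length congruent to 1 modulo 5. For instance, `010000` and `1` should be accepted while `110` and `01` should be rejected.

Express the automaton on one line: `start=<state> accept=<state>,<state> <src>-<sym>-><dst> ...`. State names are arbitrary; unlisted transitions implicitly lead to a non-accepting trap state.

Count input length modulo 5: every symbol advances one step around the cycle S0 → S1 → S2 → S3 → S4 → S0. Accept at S1.
With 5 states:
        0   1  
>  S0   S1  S1 
 * S1   S2  S2 
   S2   S3  S3 
   S3   S4  S4 
   S4   S0  S0 
(> = start, * = accepting)

start=S0 accept=S1 S0-0->S1 S0-1->S1 S1-0->S2 S1-1->S2 S2-0->S3 S2-1->S3 S3-0->S4 S3-1->S4 S4-0->S0 S4-1->S0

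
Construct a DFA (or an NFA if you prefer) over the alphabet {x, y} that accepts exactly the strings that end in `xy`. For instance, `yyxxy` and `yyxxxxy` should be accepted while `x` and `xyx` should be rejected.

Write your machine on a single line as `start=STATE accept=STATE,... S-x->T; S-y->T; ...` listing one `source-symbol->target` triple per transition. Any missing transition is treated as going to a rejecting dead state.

start=s0; accept=s2; s0-x->s1; s0-y->s0; s1-x->s1; s1-y->s2; s2-x->s1; s2-y->s0

Let each state record the length of the longest suffix of the input read so far that is also a prefix of `xy`. s1 means the last symbol is `x`; s2 means the last 2 symbols are `xy`. Accept only at s2, where the string currently ends in `xy`.
3 states suffice.
        x   y  
>  s0   s1  s0 
   s1   s1  s2 
 * s2   s1  s0 
(> = start, * = accepting)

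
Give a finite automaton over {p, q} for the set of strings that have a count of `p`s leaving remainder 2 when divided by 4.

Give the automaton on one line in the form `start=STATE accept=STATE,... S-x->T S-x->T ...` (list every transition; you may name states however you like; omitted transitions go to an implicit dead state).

start=S0 accept=S2 S0-p->S1 S0-q->S0 S1-p->S2 S1-q->S1 S2-p->S3 S2-q->S2 S3-p->S0 S3-q->S3

Keep the running count of `p`s modulo 4: each `p` advances along the cycle S0 → S1 → S2 → S3 → S0 while other symbols loop. Accept at S2.
        p   q  
>  S0   S1  S0 
   S1   S2  S1 
 * S2   S3  S2 
   S3   S0  S3 
(> = start, * = accepting)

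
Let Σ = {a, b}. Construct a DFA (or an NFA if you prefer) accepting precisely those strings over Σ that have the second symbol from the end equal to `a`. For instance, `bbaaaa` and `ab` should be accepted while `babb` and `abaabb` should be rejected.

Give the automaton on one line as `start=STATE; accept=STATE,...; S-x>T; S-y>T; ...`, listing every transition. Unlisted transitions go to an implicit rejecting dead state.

A DFA must remember the last 2 symbols (since which symbol is second-to-last isn't known until the input ends). Use one state per possible window of the last ≤2 symbols; accept from those whose window starts with `a`.
7 states suffice.
        a   b  
>  q0   q1  q2 
   q1   q3  q4 
   q2   q5  q6 
 * q3   q3  q4 
 * q4   q5  q6 
   q5   q3  q4 
   q6   q5  q6 
(> = start, * = accepting)

start=q0; accept=q3,q4; q0-a>q1; q0-b>q2; q1-a>q3; q1-b>q4; q2-a>q5; q2-b>q6; q3-a>q3; q3-b>q4; q4-a>q5; q4-b>q6; q5-a>q3; q5-b>q4; q6-a>q5; q6-b>q6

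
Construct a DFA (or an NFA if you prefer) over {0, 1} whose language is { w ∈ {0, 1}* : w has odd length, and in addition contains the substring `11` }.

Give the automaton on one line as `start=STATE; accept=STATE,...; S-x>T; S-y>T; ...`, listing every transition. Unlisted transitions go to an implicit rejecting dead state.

start=S0; accept=S5; S0-0>S1; S0-1>S2; S1-0>S0; S1-1>S3; S2-0>S0; S2-1>S4; S3-0>S1; S3-1>S5; S4-0>S5; S4-1>S5; S5-0>S4; S5-1>S4

Build one automaton per condition and run them in lockstep. The first has 2 states tracking the input length modulo 2; the second has 3 states tracking whether and how much of `11` has been seen. A product state is a pair (one from each), accepting exactly when both do.
A 6-state machine:
        0   1  
>  S0   S1  S2 
   S1   S0  S3 
   S2   S0  S4 
   S3   S1  S5 
   S4   S5  S5 
 * S5   S4  S4 
(> = start, * = accepting)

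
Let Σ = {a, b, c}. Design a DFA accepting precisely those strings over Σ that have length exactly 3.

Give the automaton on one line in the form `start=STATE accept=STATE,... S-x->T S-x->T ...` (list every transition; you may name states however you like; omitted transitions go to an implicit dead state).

We only need to distinguish lengths 0, 1, …, 3, and '>3'. Chain s0 → s1 → s2 → s3 → s4 on every symbol, with s4 looping. Accepting states: {s3}.
5 states suffice.
        a   b   c  
>  s0   s1  s1  s1 
   s1   s2  s2  s2 
   s2   s3  s3  s3 
 * s3   s4  s4  s4 
   s4   s4  s4  s4 
(> = start, * = accepting)

start=s0 accept=s3 s0-a->s1 s0-b->s1 s0-c->s1 s1-a->s2 s1-b->s2 s1-c->s2 s2-a->s3 s2-b->s3 s2-c->s3 s3-a->s4 s3-b->s4 s3-c->s4 s4-a->s4 s4-b->s4 s4-c->s4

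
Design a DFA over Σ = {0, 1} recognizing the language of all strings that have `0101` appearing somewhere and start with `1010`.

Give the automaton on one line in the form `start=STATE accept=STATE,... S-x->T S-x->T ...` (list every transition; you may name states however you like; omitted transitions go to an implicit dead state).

Handle the two conditions separately and then intersect. One (5 states) tracks whether and how much of `0101` has been seen; the other (6 states) tracks whether the input so far still matches the prefix `1010`. Each combined state is a pair, one component from each; accept when both components accept.
          0    1  
>  s0     s1   s2 
   s1     s1   s3 
   s2     s4   s5 
   s3     s6   s5 
   s4     s1   s7 
   s5     s1   s5 
   s6     s1   s8 
   s7     s9   s5 
   s8     s8   s8 
   s9    s10  s11 
   s10   s10  s12 
 * s11   s11  s11 
   s12    s9  s13 
   s13   s10  s13 
(> = start, * = accepting)

start=s0 accept=s11 s0-0->s1 s0-1->s2 s1-0->s1 s1-1->s3 s2-0->s4 s2-1->s5 s3-0->s6 s3-1->s5 s4-0->s1 s4-1->s7 s5-0->s1 s5-1->s5 s6-0->s1 s6-1->s8 s7-0->s9 s7-1->s5 s8-0->s8 s8-1->s8 s9-0->s10 s9-1->s11 s10-0->s10 s10-1->s12 s11-0->s11 s11-1->s11 s12-0->s9 s12-1->s13 s13-0->s10 s13-1->s13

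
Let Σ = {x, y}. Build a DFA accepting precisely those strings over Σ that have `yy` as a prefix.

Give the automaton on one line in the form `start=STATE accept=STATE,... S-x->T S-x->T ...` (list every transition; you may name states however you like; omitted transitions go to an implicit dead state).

Walk along `yy` while the input agrees: from S0 take `y` to S1, and so on. Any deviation drops to the rejecting sink S3. Once S2 is reached the prefix is confirmed and every continuation is accepted.
A 4-state machine:
        x   y  
>  S0   S3  S1 
   S1   S3  S2 
 * S2   S2  S2 
   S3   S3  S3 
(> = start, * = accepting)

start=S0 accept=S2 S0-x->S3 S0-y->S1 S1-x->S3 S1-y->S2 S2-x->S2 S2-y->S2 S3-x->S3 S3-y->S3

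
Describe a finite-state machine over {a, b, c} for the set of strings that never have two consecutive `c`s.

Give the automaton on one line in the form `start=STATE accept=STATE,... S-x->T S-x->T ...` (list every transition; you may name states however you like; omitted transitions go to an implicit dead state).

Track partial matches of the forbidden pattern `cc`. State q2 is a dead state reached once `cc` has occurred; every other state accepts. q0 means no part of `cc` is currently matched.
A 3-state machine:
        a   b   c  
>* q0   q0  q0  q1 
 * q1   q0  q0  q2 
   q2   q2  q2  q2 
(> = start, * = accepting)

start=q0 accept=q0,q1 q0-a->q0 q0-b->q0 q0-c->q1 q1-a->q0 q1-b->q0 q1-c->q2 q2-a->q2 q2-b->q2 q2-c->q2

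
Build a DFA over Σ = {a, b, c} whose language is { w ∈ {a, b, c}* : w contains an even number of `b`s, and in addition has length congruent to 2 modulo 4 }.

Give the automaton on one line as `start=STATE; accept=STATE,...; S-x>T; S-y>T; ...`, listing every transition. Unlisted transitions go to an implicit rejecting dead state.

start=q0; accept=q3; q0-a>q1; q0-b>q2; q0-c>q1; q1-a>q3; q1-b>q4; q1-c>q3; q2-a>q4; q2-b>q3; q2-c>q4; q3-a>q5; q3-b>q6; q3-c>q5; q4-a>q6; q4-b>q5; q4-c>q6; q5-a>q0; q5-b>q7; q5-c>q0; q6-a>q7; q6-b>q0; q6-c>q7; q7-a>q2; q7-b>q1; q7-c>q2

Run two small machines in parallel and take their product. One (2 states) tracks the count of `b`s modulo 2; the other (4 states) tracks the input length modulo 4. Each combined state is a pair, one component from each; accept when both components accept.
With 8 states:
        a   b   c  
>  q0   q1  q2  q1 
   q1   q3  q4  q3 
   q2   q4  q3  q4 
 * q3   q5  q6  q5 
   q4   q6  q5  q6 
   q5   q0  q7  q0 
   q6   q7  q0  q7 
   q7   q2  q1  q2 
(> = start, * = accepting)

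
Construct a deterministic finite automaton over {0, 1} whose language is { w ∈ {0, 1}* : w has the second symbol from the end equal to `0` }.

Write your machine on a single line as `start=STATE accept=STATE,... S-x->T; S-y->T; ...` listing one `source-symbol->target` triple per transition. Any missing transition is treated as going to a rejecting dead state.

Because acceptance depends on a position counted from the end, the machine has to buffer the most recent 2 symbols. Make each state the string of the last up-to-2 symbols read; on input `x` shift the window left and append `x`. Accept when the buffered window has length 2 and begins with `0`.
A 7-state machine:
        0   1  
>  s0   s1  s2 
   s1   s3  s4 
   s2   s5  s6 
 * s3   s3  s4 
 * s4   s5  s6 
   s5   s3  s4 
   s6   s5  s6 
(> = start, * = accepting)

start=s0; accept=s3,s4; s0-0->s1; s0-1->s2; s1-0->s3; s1-1->s4; s2-0->s5; s2-1->s6; s3-0->s3; s3-1->s4; s4-0->s5; s4-1->s6; s5-0->s3; s5-1->s4; s6-0->s5; s6-1->s6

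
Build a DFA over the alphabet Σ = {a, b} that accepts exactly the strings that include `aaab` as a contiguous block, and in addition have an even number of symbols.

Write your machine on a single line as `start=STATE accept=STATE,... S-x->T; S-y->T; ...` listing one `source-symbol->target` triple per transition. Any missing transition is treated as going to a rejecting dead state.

Build one automaton per condition and run them in lockstep. One (5 states) tracks whether and how much of `aaab` has been seen; the other (2 states) tracks the input length modulo 2. Each combined state is a pair, one component from each; accept when both components accept.
10 states suffice.
        a   b  
>  q0   q1  q2 
   q1   q3  q0 
   q2   q4  q0 
   q3   q5  q2 
   q4   q6  q2 
   q5   q7  q8 
   q6   q7  q0 
   q7   q5  q9 
 * q8   q9  q9 
   q9   q8  q8 
(> = start, * = accepting)

start=q0; accept=q8; q0-a->q1; q0-b->q2; q1-a->q3; q1-b->q0; q2-a->q4; q2-b->q0; q3-a->q5; q3-b->q2; q4-a->q6; q4-b->q2; q5-a->q7; q5-b->q8; q6-a->q7; q6-b->q0; q7-a->q5; q7-b->q9; q8-a->q9; q8-b->q9; q9-a->q8; q9-b->q8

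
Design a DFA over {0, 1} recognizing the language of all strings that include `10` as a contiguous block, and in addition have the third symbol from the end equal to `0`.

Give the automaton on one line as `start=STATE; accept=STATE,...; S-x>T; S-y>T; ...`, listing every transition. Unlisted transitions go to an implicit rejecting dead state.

start=q0; accept=q5,q8,q9,q10; q0-0>q1; q0-1>q2; q1-0>q1; q1-1>q3; q2-0>q4; q2-1>q2; q3-0>q5; q3-1>q2; q4-0>q6; q4-1>q7; q5-0>q6; q5-1>q7; q6-0>q8; q6-1>q9; q7-0>q5; q7-1>q10; q8-0>q8; q8-1>q9; q9-0>q5; q9-1>q10; q10-0>q4; q10-1>q2

Handle the two conditions separately and then intersect. The first has 3 states tracking whether and how much of `10` has been seen; the second has 15 states tracking the last 3 symbols read. A product state is a pair (one from each), accepting exactly when both do. After merging equivalent states the machine shrinks.
With 11 states:
          0    1  
>  q0     q1   q2 
   q1     q1   q3 
   q2     q4   q2 
   q3     q5   q2 
   q4     q6   q7 
 * q5     q6   q7 
   q6     q8   q9 
   q7     q5  q10 
 * q8     q8   q9 
 * q9     q5  q10 
 * q10    q4   q2 
(> = start, * = accepting)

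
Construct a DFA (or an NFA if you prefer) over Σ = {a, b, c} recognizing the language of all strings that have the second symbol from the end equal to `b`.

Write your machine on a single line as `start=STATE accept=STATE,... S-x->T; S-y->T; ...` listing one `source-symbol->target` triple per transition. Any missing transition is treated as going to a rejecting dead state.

start=q0; accept=q7,q8,q9; q0-a->q1; q0-b->q2; q0-c->q3; q1-a->q4; q1-b->q5; q1-c->q6; q2-a->q7; q2-b->q8; q2-c->q9; q3-a->q10; q3-b->q11; q3-c->q12; q4-a->q4; q4-b->q5; q4-c->q6; q5-a->q7; q5-b->q8; q5-c->q9; q6-a->q10; q6-b->q11; q6-c->q12; q7-a->q4; q7-b->q5; q7-c->q6; q8-a->q7; q8-b->q8; q8-c->q9; q9-a->q10; q9-b->q11; q9-c->q12; q10-a->q4; q10-b->q5; q10-c->q6; q11-a->q7; q11-b->q8; q11-c->q9; q12-a->q10; q12-b->q11; q12-c->q12

Because acceptance depends on a position counted from the end, the machine has to buffer the most recent 2 symbols. Make each state the string of the last up-to-2 symbols read; on input `x` shift the window left and append `x`. Accept when the buffered window has length 2 and begins with `b`.
A 13-state machine:
          a    b    c  
>  q0     q1   q2   q3 
   q1     q4   q5   q6 
   q2     q7   q8   q9 
   q3    q10  q11  q12 
   q4     q4   q5   q6 
   q5     q7   q8   q9 
   q6    q10  q11  q12 
 * q7     q4   q5   q6 
 * q8     q7   q8   q9 
 * q9    q10  q11  q12 
   q10    q4   q5   q6 
   q11    q7   q8   q9 
   q12   q10  q11  q12 
(> = start, * = accepting)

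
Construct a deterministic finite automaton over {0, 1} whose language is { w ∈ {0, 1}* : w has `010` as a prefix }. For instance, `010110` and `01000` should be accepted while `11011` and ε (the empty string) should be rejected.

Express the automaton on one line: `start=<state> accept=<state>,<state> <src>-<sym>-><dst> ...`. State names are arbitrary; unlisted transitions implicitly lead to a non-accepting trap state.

Check the first 3 symbols one by one: q0 through q2 record how many have matched `010` so far; any wrong symbol goes to the dead state q4. After all 3 match we enter the accepting sink q3.
5 states suffice.
        0   1  
>  q0   q1  q4 
   q1   q4  q2 
   q2   q3  q4 
 * q3   q3  q3 
   q4   q4  q4 
(> = start, * = accepting)

start=q0 accept=q3 q0-0->q1 q0-1->q4 q1-0->q4 q1-1->q2 q2-0->q3 q2-1->q4 q3-0->q3 q3-1->q3 q4-0->q4 q4-1->q4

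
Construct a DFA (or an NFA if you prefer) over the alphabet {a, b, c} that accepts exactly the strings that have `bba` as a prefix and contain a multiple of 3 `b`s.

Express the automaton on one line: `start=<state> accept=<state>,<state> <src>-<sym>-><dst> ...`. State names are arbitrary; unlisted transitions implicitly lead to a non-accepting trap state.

start=S0 accept=S5 S0-a->S1 S0-b->S2 S0-c->S1 S1-a->S1 S1-b->S1 S1-c->S1 S2-a->S1 S2-b->S3 S2-c->S1 S3-a->S4 S3-b->S1 S3-c->S1 S4-a->S4 S4-b->S5 S4-c->S4 S5-a->S5 S5-b->S6 S5-c->S5 S6-a->S6 S6-b->S4 S6-c->S6

Handle the two conditions separately and then intersect. One (5 states) tracks whether the input so far still matches the prefix `bba`; the other (3 states) tracks the count of `b`s modulo 3. Each combined state is a pair, one component from each; accept when both components accept. After merging equivalent states the machine shrinks.
        a   b   c  
>  S0   S1  S2  S1 
   S1   S1  S1  S1 
   S2   S1  S3  S1 
   S3   S4  S1  S1 
   S4   S4  S5  S4 
 * S5   S5  S6  S5 
   S6   S6  S4  S6 
(> = start, * = accepting)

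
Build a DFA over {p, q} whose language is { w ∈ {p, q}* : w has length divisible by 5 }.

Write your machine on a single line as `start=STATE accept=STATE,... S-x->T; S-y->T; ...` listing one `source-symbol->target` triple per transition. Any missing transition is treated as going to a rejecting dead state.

start=S0; accept=S0; S0-p->S1; S0-q->S1; S1-p->S2; S1-q->S2; S2-p->S3; S2-q->S3; S3-p->S4; S3-q->S4; S4-p->S0; S4-q->S0

Only the length mod 5 matters, so use a 5-cycle: from any state, every input symbol moves to the next state, wrapping S4 back to S0. Mark S0 accepting.
5 states suffice.
        p   q  
>* S0   S1  S1 
   S1   S2  S2 
   S2   S3  S3 
   S3   S4  S4 
   S4   S0  S0 
(> = start, * = accepting)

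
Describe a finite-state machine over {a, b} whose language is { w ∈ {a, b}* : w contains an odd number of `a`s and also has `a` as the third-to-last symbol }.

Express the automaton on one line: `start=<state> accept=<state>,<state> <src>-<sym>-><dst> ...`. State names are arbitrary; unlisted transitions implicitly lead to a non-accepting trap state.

Build one automaton per condition and run them in lockstep. The first has 2 states tracking the count of `a`s modulo 2; the second has 15 states tracking the last 3 symbols read. A product state is a pair (one from each), accepting exactly when both do. Minimizing collapses redundant product states.
12 states suffice.
          a    b  
>  q0     q1   q0 
   q1     q2   q3 
   q2     q4   q5 
   q3     q6   q7 
 * q4     q2   q8 
   q5     q9   q0 
   q6    q10   q5 
 * q7     q6  q11 
 * q8     q6   q7 
 * q9     q2   q3 
   q10    q2   q8 
   q11    q6  q11 
(> = start, * = accepting)

start=q0 accept=q4,q7,q8,q9 q0-a->q1 q0-b->q0 q1-a->q2 q1-b->q3 q2-a->q4 q2-b->q5 q3-a->q6 q3-b->q7 q4-a->q2 q4-b->q8 q5-a->q9 q5-b->q0 q6-a->q10 q6-b->q5 q7-a->q6 q7-b->q11 q8-a->q6 q8-b->q7 q9-a->q2 q9-b->q3 q10-a->q2 q10-b->q8 q11-a->q6 q11-b->q11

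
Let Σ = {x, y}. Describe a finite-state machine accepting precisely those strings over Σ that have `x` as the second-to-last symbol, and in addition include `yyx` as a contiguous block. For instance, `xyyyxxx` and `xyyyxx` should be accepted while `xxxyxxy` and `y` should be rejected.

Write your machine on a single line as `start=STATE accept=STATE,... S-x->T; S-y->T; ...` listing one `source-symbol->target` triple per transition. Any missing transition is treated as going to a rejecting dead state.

start=s0; accept=s4,s5; s0-x->s0; s0-y->s1; s1-x->s0; s1-y->s2; s2-x->s3; s2-y->s2; s3-x->s4; s3-y->s5; s4-x->s4; s4-y->s5; s5-x->s3; s5-y->s2

Run two small machines in parallel and take their product. The first has 7 states tracking the last 2 symbols read; the second has 4 states tracking whether and how much of `yyx` has been seen. A product state is a pair (one from each), accepting exactly when both do. Equivalent product states are then merged.
6 states suffice.
        x   y  
>  s0   s0  s1 
   s1   s0  s2 
   s2   s3  s2 
   s3   s4  s5 
 * s4   s4  s5 
 * s5   s3  s2 
(> = start, * = accepting)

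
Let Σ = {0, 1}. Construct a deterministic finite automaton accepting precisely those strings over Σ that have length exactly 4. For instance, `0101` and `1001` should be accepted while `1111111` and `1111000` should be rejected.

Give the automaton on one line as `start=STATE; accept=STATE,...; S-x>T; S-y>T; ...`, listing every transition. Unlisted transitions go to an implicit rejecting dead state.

We only need to distinguish lengths 0, 1, …, 4, and '>4'. Chain S0 → S1 → S2 → S3 → S4 → S5 on every symbol, with S5 looping. Accepting states: {S4}.
With 6 states:
        0   1  
>  S0   S1  S1 
   S1   S2  S2 
   S2   S3  S3 
   S3   S4  S4 
 * S4   S5  S5 
   S5   S5  S5 
(> = start, * = accepting)

start=S0; accept=S4; S0-0>S1; S0-1>S1; S1-0>S2; S1-1>S2; S2-0>S3; S2-1>S3; S3-0>S4; S3-1>S4; S4-0>S5; S4-1>S5; S5-0>S5; S5-1>S5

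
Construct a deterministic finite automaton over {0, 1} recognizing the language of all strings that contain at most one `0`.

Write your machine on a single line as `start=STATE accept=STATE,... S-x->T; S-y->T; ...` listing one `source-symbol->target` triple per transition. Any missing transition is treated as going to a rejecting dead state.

start=q0; accept=q0,q1; q0-0->q1; q0-1->q0; q1-0->q2; q1-1->q1; q2-0->q2; q2-1->q2

Count `0`s, saturating at 2: state q0 means no `0` yet, q1 means one `0` seen, q2 means more than one. Each `0` increments (capped at q2); other symbols loop. Accept from {q0, q1}.
A 3-state machine:
        0   1  
>* q0   q1  q0 
 * q1   q2  q1 
   q2   q2  q2 
(> = start, * = accepting)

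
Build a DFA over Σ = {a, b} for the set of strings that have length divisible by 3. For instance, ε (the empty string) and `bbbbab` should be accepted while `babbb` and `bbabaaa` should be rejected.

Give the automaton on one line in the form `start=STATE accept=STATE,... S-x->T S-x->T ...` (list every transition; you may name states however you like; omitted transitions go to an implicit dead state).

Only the length mod 3 matters, so use a 3-cycle: from any state, every input symbol moves to the next state, wrapping s2 back to s0. Mark s0 accepting.
A 3-state machine:
        a   b  
>* s0   s1  s1 
   s1   s2  s2 
   s2   s0  s0 
(> = start, * = accepting)

start=s0 accept=s0 s0-a->s1 s0-b->s1 s1-a->s2 s1-b->s2 s2-a->s0 s2-b->s0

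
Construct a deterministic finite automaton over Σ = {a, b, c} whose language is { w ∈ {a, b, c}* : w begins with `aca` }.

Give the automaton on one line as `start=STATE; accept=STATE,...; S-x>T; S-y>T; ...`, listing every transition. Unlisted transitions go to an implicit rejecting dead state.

start=q0; accept=q3; q0-a>q1; q0-b>q4; q0-c>q4; q1-a>q4; q1-b>q4; q1-c>q2; q2-a>q3; q2-b>q4; q2-c>q4; q3-a>q3; q3-b>q3; q3-c>q3; q4-a>q4; q4-b>q4; q4-c>q4

Walk along `aca` while the input agrees: from q0 take `a` to q1, and so on. Any deviation drops to the rejecting sink q4. Once q3 is reached the prefix is confirmed and every continuation is accepted.
5 states suffice.
        a   b   c  
>  q0   q1  q4  q4 
   q1   q4  q4  q2 
   q2   q3  q4  q4 
 * q3   q3  q3  q3 
   q4   q4  q4  q4 
(> = start, * = accepting)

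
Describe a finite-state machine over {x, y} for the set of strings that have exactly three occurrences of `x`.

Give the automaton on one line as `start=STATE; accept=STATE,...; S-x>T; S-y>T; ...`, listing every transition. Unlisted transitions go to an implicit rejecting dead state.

Only the number of `x`s matters, and only up to 4. Make a chain s0 → s1 → s2 → s3 → s4 advanced by each `x` (with s4 absorbing); every other symbol self-loops. The accepting set is {s3}.
A 5-state machine:
        x   y  
>  s0   s1  s0 
   s1   s2  s1 
   s2   s3  s2 
 * s3   s4  s3 
   s4   s4  s4 
(> = start, * = accepting)

start=s0; accept=s3; s0-x>s1; s0-y>s0; s1-x>s2; s1-y>s1; s2-x>s3; s2-y>s2; s3-x>s4; s3-y>s3; s4-x>s4; s4-y>s4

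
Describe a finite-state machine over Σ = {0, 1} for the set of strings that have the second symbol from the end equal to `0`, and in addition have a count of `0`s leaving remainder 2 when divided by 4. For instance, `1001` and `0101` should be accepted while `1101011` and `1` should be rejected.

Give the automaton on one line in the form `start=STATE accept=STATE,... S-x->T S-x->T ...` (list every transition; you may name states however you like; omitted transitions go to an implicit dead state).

start=q0 accept=q2,q5 q0-0->q1 q0-1->q0 q1-0->q2 q1-1->q3 q2-0->q4 q2-1->q5 q3-0->q6 q3-1->q3 q4-0->q0 q4-1->q4 q5-0->q4 q5-1->q7 q6-0->q4 q6-1->q5 q7-0->q4 q7-1->q7

Run two small machines in parallel and take their product. One (7 states) tracks the last 2 symbols read; the other (4 states) tracks the count of `0`s modulo 4. Each combined state is a pair, one component from each; accept when both components accept. Minimizing collapses redundant product states.
An 8-state machine:
        0   1  
>  q0   q1  q0 
   q1   q2  q3 
 * q2   q4  q5 
   q3   q6  q3 
   q4   q0  q4 
 * q5   q4  q7 
   q6   q4  q5 
   q7   q4  q7 
(> = start, * = accepting)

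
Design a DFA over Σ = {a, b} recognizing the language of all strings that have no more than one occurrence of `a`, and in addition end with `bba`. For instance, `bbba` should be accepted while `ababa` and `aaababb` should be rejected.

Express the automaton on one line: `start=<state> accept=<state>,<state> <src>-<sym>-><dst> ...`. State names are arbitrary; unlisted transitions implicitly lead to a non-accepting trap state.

start=S0 accept=S4 S0-a->S1 S0-b->S2 S1-a->S1 S1-b->S1 S2-a->S1 S2-b->S3 S3-a->S4 S3-b->S3 S4-a->S1 S4-b->S1

Build one automaton per condition and run them in lockstep. The first has 3 states tracking the count of `a`s, saturating at 2; the second has 4 states tracking how much of the suffix `bba` has currently been matched. A product state is a pair (one from each), accepting exactly when both do. Equivalent product states are then merged.
        a   b  
>  S0   S1  S2 
   S1   S1  S1 
   S2   S1  S3 
   S3   S4  S3 
 * S4   S1  S1 
(> = start, * = accepting)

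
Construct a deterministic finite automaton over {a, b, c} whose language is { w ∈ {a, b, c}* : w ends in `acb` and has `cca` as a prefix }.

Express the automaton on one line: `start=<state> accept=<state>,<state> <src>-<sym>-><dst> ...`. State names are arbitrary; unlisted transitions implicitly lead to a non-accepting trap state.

start=S0 accept=S7 S0-a->S1 S0-b->S1 S0-c->S2 S1-a->S1 S1-b->S1 S1-c->S1 S2-a->S1 S2-b->S1 S2-c->S3 S3-a->S4 S3-b->S1 S3-c->S1 S4-a->S4 S4-b->S5 S4-c->S6 S5-a->S4 S5-b->S5 S5-c->S5 S6-a->S4 S6-b->S7 S6-c->S5 S7-a->S4 S7-b->S5 S7-c->S5

Build one automaton per condition and run them in lockstep. The first has 4 states tracking how much of the suffix `acb` has currently been matched; the second has 5 states tracking whether the input so far still matches the prefix `cca`. A product state is a pair (one from each), accepting exactly when both do. Equivalent product states are then merged.
With 8 states:
        a   b   c  
>  S0   S1  S1  S2 
   S1   S1  S1  S1 
   S2   S1  S1  S3 
   S3   S4  S1  S1 
   S4   S4  S5  S6 
   S5   S4  S5  S5 
   S6   S4  S7  S5 
 * S7   S4  S5  S5 
(> = start, * = accepting)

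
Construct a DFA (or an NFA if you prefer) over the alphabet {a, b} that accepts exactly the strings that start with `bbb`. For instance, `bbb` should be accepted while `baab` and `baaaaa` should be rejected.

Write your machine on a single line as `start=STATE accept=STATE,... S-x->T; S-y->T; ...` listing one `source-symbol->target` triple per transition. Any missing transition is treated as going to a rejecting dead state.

Check the first 3 symbols one by one: q0 through q2 record how many have matched `bbb` so far; any wrong symbol goes to the dead state q4. After all 3 match we enter the accepting sink q3.
5 states suffice.
        a   b  
>  q0   q4  q1 
   q1   q4  q2 
   q2   q4  q3 
 * q3   q3  q3 
   q4   q4  q4 
(> = start, * = accepting)

start=q0; accept=q3; q0-a->q4; q0-b->q1; q1-a->q4; q1-b->q2; q2-a->q4; q2-b->q3; q3-a->q3; q3-b->q3; q4-a->q4; q4-b->q4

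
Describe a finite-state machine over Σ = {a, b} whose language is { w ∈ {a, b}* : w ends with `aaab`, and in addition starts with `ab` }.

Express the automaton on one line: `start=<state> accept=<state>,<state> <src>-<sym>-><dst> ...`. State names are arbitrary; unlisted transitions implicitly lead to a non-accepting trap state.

start=q0 accept=q11 q0-a->q1 q0-b->q2 q1-a->q3 q1-b->q4 q2-a->q5 q2-b->q2 q3-a->q6 q3-b->q2 q4-a->q7 q4-b->q4 q5-a->q3 q5-b->q2 q6-a->q6 q6-b->q8 q7-a->q9 q7-b->q4 q8-a->q5 q8-b->q2 q9-a->q10 q9-b->q4 q10-a->q10 q10-b->q11 q11-a->q7 q11-b->q4

Handle the two conditions separately and then intersect. The first has 5 states tracking how much of the suffix `aaab` has currently been matched; the second has 4 states tracking whether the input so far still matches the prefix `ab`. A product state is a pair (one from each), accepting exactly when both do.
With 12 states:
          a    b  
>  q0     q1   q2 
   q1     q3   q4 
   q2     q5   q2 
   q3     q6   q2 
   q4     q7   q4 
   q5     q3   q2 
   q6     q6   q8 
   q7     q9   q4 
   q8     q5   q2 
   q9    q10   q4 
   q10   q10  q11 
 * q11    q7   q4 
(> = start, * = accepting)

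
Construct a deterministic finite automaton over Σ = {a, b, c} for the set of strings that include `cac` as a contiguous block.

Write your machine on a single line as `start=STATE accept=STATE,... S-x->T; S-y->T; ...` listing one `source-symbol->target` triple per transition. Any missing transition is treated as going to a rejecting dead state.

start=s0; accept=s3; s0-a->s0; s0-b->s0; s0-c->s1; s1-a->s2; s1-b->s0; s1-c->s1; s2-a->s0; s2-b->s0; s2-c->s3; s3-a->s3; s3-b->s3; s3-c->s3

States s0..s2 record the length of the longest prefix of `cac` that matches the current input suffix. Reaching s3 means `cac` has been seen, and we stay there forever. Accept from s3.
A 4-state machine:
        a   b   c  
>  s0   s0  s0  s1 
   s1   s2  s0  s1 
   s2   s0  s0  s3 
 * s3   s3  s3  s3 
(> = start, * = accepting)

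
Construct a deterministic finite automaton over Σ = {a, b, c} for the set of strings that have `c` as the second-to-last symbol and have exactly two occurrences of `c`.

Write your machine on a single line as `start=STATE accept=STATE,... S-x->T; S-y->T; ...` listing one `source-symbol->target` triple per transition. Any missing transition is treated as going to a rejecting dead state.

Handle the two conditions separately and then intersect. The first has 13 states tracking the last 2 symbols read; the second has 4 states tracking the count of `c`s, saturating at 3. A product state is a pair (one from each), accepting exactly when both do. Minimizing collapses redundant product states.
With 7 states:
        a   b   c  
>  q0   q0  q0  q1 
   q1   q2  q2  q3 
   q2   q2  q2  q4 
 * q3   q5  q5  q6 
   q4   q5  q5  q6 
 * q5   q6  q6  q6 
   q6   q6  q6  q6 
(> = start, * = accepting)

start=q0; accept=q3,q5; q0-a->q0; q0-b->q0; q0-c->q1; q1-a->q2; q1-b->q2; q1-c->q3; q2-a->q2; q2-b->q2; q2-c->q4; q3-a->q5; q3-b->q5; q3-c->q6; q4-a->q5; q4-b->q5; q4-c->q6; q5-a->q6; q5-b->q6; q5-c->q6; q6-a->q6; q6-b->q6; q6-c->q6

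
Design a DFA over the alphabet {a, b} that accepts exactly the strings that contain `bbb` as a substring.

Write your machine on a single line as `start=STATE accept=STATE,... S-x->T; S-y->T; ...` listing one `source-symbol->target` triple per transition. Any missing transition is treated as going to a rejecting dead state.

start=s0; accept=s3; s0-a->s0; s0-b->s1; s1-a->s0; s1-b->s2; s2-a->s0; s2-b->s3; s3-a->s3; s3-b->s3

States s0..s2 record the length of the longest prefix of `bbb` that matches the current input suffix. Reaching s3 means `bbb` has been seen, and we stay there forever. Accept from s3.
        a   b  
>  s0   s0  s1 
   s1   s0  s2 
   s2   s0  s3 
 * s3   s3  s3 
(> = start, * = accepting)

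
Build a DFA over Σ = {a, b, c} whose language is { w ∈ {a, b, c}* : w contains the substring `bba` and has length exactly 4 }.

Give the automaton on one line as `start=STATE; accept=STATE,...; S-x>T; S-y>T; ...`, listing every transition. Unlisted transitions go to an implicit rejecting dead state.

start=q0; accept=q13; q0-a>q1; q0-b>q2; q0-c>q1; q1-a>q3; q1-b>q4; q1-c>q3; q2-a>q3; q2-b>q5; q2-c>q3; q3-a>q6; q3-b>q7; q3-c>q6; q4-a>q6; q4-b>q8; q4-c>q6; q5-a>q9; q5-b>q8; q5-c>q6; q6-a>q10; q6-b>q11; q6-c>q10; q7-a>q10; q7-b>q12; q7-c>q10; q8-a>q13; q8-b>q12; q8-c>q10; q9-a>q13; q9-b>q13; q9-c>q13; q10-a>q14; q10-b>q15; q10-c>q14; q11-a>q14; q11-b>q16; q11-c>q14; q12-a>q17; q12-b>q16; q12-c>q14; q13-a>q17; q13-b>q17; q13-c>q17; q14-a>q14; q14-b>q15; q14-c>q14; q15-a>q14; q15-b>q16; q15-c>q14; q16-a>q17; q16-b>q16; q16-c>q14; q17-a>q17; q17-b>q17; q17-c>q17

Build one automaton per condition and run them in lockstep. The first has 4 states tracking whether and how much of `bba` has been seen; the second has 6 states tracking the input length, saturating at 5. A product state is a pair (one from each), accepting exactly when both do.
With 18 states:
          a    b    c  
>  q0     q1   q2   q1 
   q1     q3   q4   q3 
   q2     q3   q5   q3 
   q3     q6   q7   q6 
   q4     q6   q8   q6 
   q5     q9   q8   q6 
   q6    q10  q11  q10 
   q7    q10  q12  q10 
   q8    q13  q12  q10 
   q9    q13  q13  q13 
   q10   q14  q15  q14 
   q11   q14  q16  q14 
   q12   q17  q16  q14 
 * q13   q17  q17  q17 
   q14   q14  q15  q14 
   q15   q14  q16  q14 
   q16   q17  q16  q14 
   q17   q17  q17  q17 
(> = start, * = accepting)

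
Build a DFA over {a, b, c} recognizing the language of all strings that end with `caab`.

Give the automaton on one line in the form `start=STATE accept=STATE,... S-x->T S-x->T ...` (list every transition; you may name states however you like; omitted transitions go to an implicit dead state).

start=s0 accept=s4 s0-a->s0 s0-b->s0 s0-c->s1 s1-a->s2 s1-b->s0 s1-c->s1 s2-a->s3 s2-b->s0 s2-c->s1 s3-a->s0 s3-b->s4 s3-c->s1 s4-a->s0 s4-b->s0 s4-c->s1

Let each state record the length of the longest suffix of the input read so far that is also a prefix of `caab`. s1 means the last symbol is `c`; s2 means the last 2 symbols are `ca`; s3 means the last 3 symbols are `caa`; s4 means the last 4 symbols are `caab`. Accept only at s4, where the string currently ends in `caab`.
A 5-state machine:
        a   b   c  
>  s0   s0  s0  s1 
   s1   s2  s0  s1 
   s2   s3  s0  s1 
   s3   s0  s4  s1 
 * s4   s0  s0  s1 
(> = start, * = accepting)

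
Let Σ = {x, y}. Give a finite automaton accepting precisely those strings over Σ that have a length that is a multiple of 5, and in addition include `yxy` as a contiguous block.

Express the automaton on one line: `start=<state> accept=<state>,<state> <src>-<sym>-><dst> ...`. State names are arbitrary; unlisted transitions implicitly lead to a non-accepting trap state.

Build one automaton per condition and run them in lockstep. The first has 5 states tracking the input length modulo 5; the second has 4 states tracking whether and how much of `yxy` has been seen. A product state is a pair (one from each), accepting exactly when both do.
          x    y  
>  S0     S1   S2 
   S1     S3   S4 
   S2     S5   S4 
   S3     S6   S7 
   S4     S8   S7 
   S5     S6   S9 
   S6    S10  S11 
   S7    S12  S11 
   S8    S10  S13 
   S9    S13  S13 
   S10    S0  S14 
   S11   S15  S14 
   S12    S0  S16 
   S13   S16  S16 
   S14   S17   S2 
   S15    S1  S18 
 * S16   S18  S18 
   S17    S3  S19 
   S18   S19  S19 
   S19    S9   S9 
(> = start, * = accepting)

start=S0 accept=S16 S0-x->S1 S0-y->S2 S1-x->S3 S1-y->S4 S2-x->S5 S2-y->S4 S3-x->S6 S3-y->S7 S4-x->S8 S4-y->S7 S5-x->S6 S5-y->S9 S6-x->S10 S6-y->S11 S7-x->S12 S7-y->S11 S8-x->S10 S8-y->S13 S9-x->S13 S9-y->S13 S10-x->S0 S10-y->S14 S11-x->S15 S11-y->S14 S12-x->S0 S12-y->S16 S13-x->S16 S13-y->S16 S14-x->S17 S14-y->S2 S15-x->S1 S15-y->S18 S16-x->S18 S16-y->S18 S17-x->S3 S17-y->S19 S18-x->S19 S18-y->S19 S19-x->S9 S19-y->S9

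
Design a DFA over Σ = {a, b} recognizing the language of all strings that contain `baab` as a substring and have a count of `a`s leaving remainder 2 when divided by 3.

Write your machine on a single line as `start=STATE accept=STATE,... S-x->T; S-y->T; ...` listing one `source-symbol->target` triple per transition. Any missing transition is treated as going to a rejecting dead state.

start=S0; accept=S11; S0-a->S1; S0-b->S2; S1-a->S3; S1-b->S4; S2-a->S5; S2-b->S2; S3-a->S0; S3-b->S6; S4-a->S7; S4-b->S4; S5-a->S8; S5-b->S4; S6-a->S9; S6-b->S6; S7-a->S10; S7-b->S6; S8-a->S0; S8-b->S11; S9-a->S12; S9-b->S2; S10-a->S1; S10-b->S13; S11-a->S13; S11-b->S11; S12-a->S3; S12-b->S14; S13-a->S14; S13-b->S13; S14-a->S11; S14-b->S14

Handle the two conditions separately and then intersect. The first has 5 states tracking whether and how much of `baab` has been seen; the second has 3 states tracking the count of `a`s modulo 3. A product state is a pair (one from each), accepting exactly when both do.
15 states suffice.
          a    b  
>  S0     S1   S2 
   S1     S3   S4 
   S2     S5   S2 
   S3     S0   S6 
   S4     S7   S4 
   S5     S8   S4 
   S6     S9   S6 
   S7    S10   S6 
   S8     S0  S11 
   S9    S12   S2 
   S10    S1  S13 
 * S11   S13  S11 
   S12    S3  S14 
   S13   S14  S13 
   S14   S11  S14 
(> = start, * = accepting)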